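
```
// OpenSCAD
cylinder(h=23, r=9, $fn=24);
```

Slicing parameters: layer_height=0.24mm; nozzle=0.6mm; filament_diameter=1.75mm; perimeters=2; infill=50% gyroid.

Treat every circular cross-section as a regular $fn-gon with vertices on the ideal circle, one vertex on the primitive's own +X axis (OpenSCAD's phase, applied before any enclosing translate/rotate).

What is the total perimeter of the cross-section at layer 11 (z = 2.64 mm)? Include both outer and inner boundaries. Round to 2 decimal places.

56.39 mm

At z = 2.64 mm: the cylinder: section is a regular 24-gon, circumradius r=9 (perimeter = 2·24·9.000·sin(180°/24) = 56.39 mm). Overall, the cross-section is a single solid region. Total boundary length (outer) = 56.39 mm.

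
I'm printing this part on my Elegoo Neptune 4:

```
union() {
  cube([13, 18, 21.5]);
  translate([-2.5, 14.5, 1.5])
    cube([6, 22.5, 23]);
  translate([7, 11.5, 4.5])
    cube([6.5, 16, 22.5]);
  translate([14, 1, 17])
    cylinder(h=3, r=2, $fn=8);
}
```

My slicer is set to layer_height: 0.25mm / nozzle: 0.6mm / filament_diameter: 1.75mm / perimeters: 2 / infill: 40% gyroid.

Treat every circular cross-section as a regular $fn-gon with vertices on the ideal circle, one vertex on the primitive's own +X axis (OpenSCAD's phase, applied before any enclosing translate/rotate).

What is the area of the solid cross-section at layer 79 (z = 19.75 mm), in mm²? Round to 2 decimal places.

At z = 19.75 mm: the 13×18 cube contributes its full rectangle (area 234.00 mm²); the 6×22.5 cube at (-2.5, 14.5) contributes its full rectangle (area 135.00 mm²); the cube at (7, 11.5) (footprint 6.5×16) is included at this height (area 104.00 mm²); the cylinder at (14, 1): section is a regular 8-gon, circumradius r=2 (area = (8/2)·2.000²·sin(360°/8) = 11.31 mm²); Merging all regions: the regions partially overlap — summed areas 484.31 mm² minus the doubly-counted overlap 53.08 mm² gives 431.24 mm² — area = 431.24 mm². Overall, the cross-section is a single solid region. Net area = 431.24 mm².

431.24 mm²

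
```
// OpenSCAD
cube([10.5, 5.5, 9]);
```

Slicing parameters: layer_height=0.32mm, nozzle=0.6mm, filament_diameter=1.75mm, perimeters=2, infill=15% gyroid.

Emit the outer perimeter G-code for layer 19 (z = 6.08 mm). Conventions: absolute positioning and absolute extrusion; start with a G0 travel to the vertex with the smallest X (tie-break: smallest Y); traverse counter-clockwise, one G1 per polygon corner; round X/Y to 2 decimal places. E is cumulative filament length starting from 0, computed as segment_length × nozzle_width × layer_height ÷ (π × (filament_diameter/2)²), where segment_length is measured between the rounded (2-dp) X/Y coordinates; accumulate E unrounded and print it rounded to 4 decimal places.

At z = 6.08 mm: the cube (footprint 10.5×5.5) is included at this height. The outline is a single polygon with 4 vertices. Extrusion per mm of travel: 0.6 × 0.32 / (π × 0.875²) = 0.079824. Accumulating E over each segment gives final E = 2.5544.

G0 X0.00 Y0.00 Z6.08
G1 X10.50 Y0.00 E0.8382
G1 X10.50 Y5.50 E1.2772
G1 X0.00 Y5.50 E2.1153
G1 X0.00 Y0.00 E2.5544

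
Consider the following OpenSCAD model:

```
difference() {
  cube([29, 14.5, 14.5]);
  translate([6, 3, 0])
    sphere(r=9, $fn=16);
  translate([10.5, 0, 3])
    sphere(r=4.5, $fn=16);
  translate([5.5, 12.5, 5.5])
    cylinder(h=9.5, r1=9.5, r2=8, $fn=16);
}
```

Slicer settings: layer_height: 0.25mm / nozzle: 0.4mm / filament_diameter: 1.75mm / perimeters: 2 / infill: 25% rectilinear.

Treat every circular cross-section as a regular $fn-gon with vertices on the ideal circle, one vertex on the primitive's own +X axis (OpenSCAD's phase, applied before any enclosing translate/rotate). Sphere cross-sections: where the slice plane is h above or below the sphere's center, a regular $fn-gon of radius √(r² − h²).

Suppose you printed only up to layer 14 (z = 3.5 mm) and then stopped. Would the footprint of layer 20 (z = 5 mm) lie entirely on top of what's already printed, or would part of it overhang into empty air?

Compare the two slices. At z = 3.5: the 29×14.5 cube contributes its full rectangle (area 420.50 mm²); the r=9 sphere at (6, 3) slices to a regular 16-gon of circumradius 8.292 (√(r²−h²) with h=3.5 from center) (area = (16/2)·8.292²·sin(360°/16) = 210.48 mm²); the r=4.5 sphere at (10.5, 0) slices to a regular 16-gon of circumradius 4.472 (√(r²−h²) with h=0.5 from center) (area = (16/2)·4.472²·sin(360°/16) = 61.23 mm²); the cone at (5.5, 12.5) is not intersected at this z (z outside [5.5, 15]); Taking the first minus the rest: starting from the 29×14.5 cube (420.50 mm²), the r=9 sphere at (6, 3) partially overlaps it — only the 138.88 mm² overlap (of its 210.48 mm²) is removed, clipping the outline; the r=4.5 sphere at (10.5, 0) partially overlaps it — only the 1.81 mm² overlap (of its 61.23 mm²) is removed, clipping the outline — area = 279.81 mm². At z = 5: the cube is present — its section is the full 29×14.5 rectangle (area 420.50 mm²); the r=9 sphere at (6, 3) slices to a regular 16-gon of circumradius 7.483 (√(r²−h²) with h=5 from center) (area = (16/2)·7.483²·sin(360°/16) = 171.44 mm²); the sphere at (10.5, 0): section is a regular 16-gon, circumradius = √(r²−h²) = √(4.5²−2²) = 4.031 (area = (16/2)·4.031²·sin(360°/16) = 49.75 mm²); the cone at (5.5, 12.5) is absent (z outside [5.5, 15]); Taking the first minus the rest: starting from the 29×14.5 cube (420.50 mm²), the r=9 sphere at (6, 3) partially overlaps it — only the 121.21 mm² overlap (of its 171.44 mm²) is removed, clipping the outline; the r=4.5 sphere at (10.5, 0) partially overlaps it — only the 2.68 mm² overlap (of its 49.75 mm²) is removed, clipping the outline — area = 296.60 mm². Checking containment: at z = 5 the cross-section extends beyond the z = 3.5 cross-section by about 16.80 mm².

part overhangs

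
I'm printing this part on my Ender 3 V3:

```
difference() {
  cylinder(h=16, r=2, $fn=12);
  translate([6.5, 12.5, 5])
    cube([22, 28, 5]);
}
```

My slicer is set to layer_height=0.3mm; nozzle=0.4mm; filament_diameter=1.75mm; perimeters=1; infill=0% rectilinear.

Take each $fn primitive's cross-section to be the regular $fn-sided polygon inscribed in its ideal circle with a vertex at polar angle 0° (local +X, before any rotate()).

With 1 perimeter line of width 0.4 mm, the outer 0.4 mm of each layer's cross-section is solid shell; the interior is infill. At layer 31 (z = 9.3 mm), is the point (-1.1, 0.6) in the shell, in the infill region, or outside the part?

At z = 9.3 mm: the r=2 cylinder contributes a regular 12-gon of circumradius 2; the cube at (6.5, 12.5) (footprint 22×28) is included at this height; Subtracting the remaining from the first: starting from the r=2 cylinder, the 22×28 cube at (6.5, 12.5) misses the remaining region (no effect) — 1 connected region. Overall, the cross-section is a single solid region. The nearest boundary edge runs (-2.00, 0.00)→(-1.73, 1.00); distance from the point to it = 0.71 mm. The point is inside the cross-section and 0.71 mm from the nearest boundary — more than the 0.4 mm shell width (1 × 0.4), so it's in the infill interior.

infill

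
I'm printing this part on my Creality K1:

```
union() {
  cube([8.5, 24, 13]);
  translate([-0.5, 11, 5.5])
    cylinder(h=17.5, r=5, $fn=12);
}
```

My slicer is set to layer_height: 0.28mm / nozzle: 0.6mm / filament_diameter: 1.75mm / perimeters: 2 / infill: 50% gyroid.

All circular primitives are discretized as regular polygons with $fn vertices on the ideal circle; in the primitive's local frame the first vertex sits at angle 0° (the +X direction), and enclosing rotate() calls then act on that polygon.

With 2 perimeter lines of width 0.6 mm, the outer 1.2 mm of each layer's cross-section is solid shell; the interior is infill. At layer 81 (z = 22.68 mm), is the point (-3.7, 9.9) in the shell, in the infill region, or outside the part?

infill

At z = 22.68 mm: the cube does not reach this height (z outside [0, 13]); the r=5 cylinder at (-0.5, 11) gives a regular 12-gon of circumradius 5 (constant along its height); Merging all regions: only the r=5 cylinder at (-0.5, 11) is present, so the union is just that shape — 1 connected region. Overall, the cross-section is a single solid region. The nearest boundary edge runs (-5.50, 11.00)→(-4.83, 8.50); distance from the point to it = 1.45 mm. The point is inside the cross-section and 1.45 mm from the nearest boundary — more than the 1.2 mm shell width (2 × 0.6), so it's in the infill interior.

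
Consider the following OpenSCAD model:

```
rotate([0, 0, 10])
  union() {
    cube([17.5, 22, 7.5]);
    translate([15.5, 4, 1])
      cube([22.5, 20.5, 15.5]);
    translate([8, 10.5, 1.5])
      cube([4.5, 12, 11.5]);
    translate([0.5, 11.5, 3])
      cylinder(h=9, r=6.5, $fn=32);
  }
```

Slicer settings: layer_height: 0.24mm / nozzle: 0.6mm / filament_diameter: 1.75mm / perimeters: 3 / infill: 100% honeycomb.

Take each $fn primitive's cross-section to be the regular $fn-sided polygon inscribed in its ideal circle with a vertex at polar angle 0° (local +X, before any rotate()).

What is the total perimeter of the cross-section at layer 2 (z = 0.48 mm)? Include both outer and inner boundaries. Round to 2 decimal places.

79.00 mm

At z = 0.48 mm: the cube is present — its section is the full 17.5×22 rectangle (perimeter 79.00 mm); the cube at (15.5, 4) is absent (z outside [1, 16.5]); the cube at (8, 10.5) is not intersected at this z (z outside [1.5, 13]); the cylinder at (0.5, 11.5) is not intersected at this z (z outside [3, 12]); Combining (union): only the 17.5×22 cube is present, so the union is just that shape — boundary = 79.00 mm; (rotated 10° about Z; rotation is an isometry so areas/perimeters/island counts are preserved). Overall, the cross-section is a single solid region. Total boundary length (outer) = 79.00 mm.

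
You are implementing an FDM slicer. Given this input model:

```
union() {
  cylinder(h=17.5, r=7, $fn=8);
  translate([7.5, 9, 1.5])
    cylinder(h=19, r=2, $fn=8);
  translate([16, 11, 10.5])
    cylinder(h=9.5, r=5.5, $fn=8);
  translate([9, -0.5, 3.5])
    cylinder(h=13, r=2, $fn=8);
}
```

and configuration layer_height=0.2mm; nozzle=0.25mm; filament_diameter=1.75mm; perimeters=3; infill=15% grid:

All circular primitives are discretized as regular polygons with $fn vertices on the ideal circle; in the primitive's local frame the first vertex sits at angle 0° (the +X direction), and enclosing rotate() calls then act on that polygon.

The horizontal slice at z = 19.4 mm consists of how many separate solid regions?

2

At z = 19.4 mm: the cylinder does not reach this height (z outside [0, 17.5]); the cylinder at (7.5, 9): section is a regular 8-gon, circumradius r=2; the r=5.5 cylinder at (16, 11) gives a regular 8-gon of circumradius 5.5 (constant along its height); the cylinder at (9, -0.5) is not intersected at this z (z outside [3.5, 16.5]); Taking the union: the 2 present regions are separate (no shared area or edge), so areas and boundary lengths simply add and each stays a separate island — 2 connected regions. The result has 2 disconnected regions.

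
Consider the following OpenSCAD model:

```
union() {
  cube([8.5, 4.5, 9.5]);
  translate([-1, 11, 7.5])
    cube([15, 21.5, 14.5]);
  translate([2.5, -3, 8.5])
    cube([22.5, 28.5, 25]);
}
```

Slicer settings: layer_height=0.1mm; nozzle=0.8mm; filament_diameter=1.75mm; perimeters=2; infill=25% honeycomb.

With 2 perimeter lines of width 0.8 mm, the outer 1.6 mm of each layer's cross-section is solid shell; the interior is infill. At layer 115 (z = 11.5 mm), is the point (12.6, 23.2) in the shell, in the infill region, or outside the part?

At z = 11.5 mm: the cube is absent (z outside [0, 9.5]); the cube at (-1, 11) is present — its section is the full 15×21.5 rectangle; the 22.5×28.5 cube at (2.5, -3) contributes its full rectangle; Combining (union): the regions partially overlap (shared area 166.75 mm²), so overlapping operands fuse into one piece — 1 connected region. Overall, the cross-section is a single solid region. The nearest boundary edge runs (14.00, 32.50)→(14.00, 25.50); distance from the point to it = 2.69 mm. The point is inside the cross-section and 2.69 mm from the nearest boundary — more than the 1.6 mm shell width (2 × 0.8), so it's in the infill interior.

infill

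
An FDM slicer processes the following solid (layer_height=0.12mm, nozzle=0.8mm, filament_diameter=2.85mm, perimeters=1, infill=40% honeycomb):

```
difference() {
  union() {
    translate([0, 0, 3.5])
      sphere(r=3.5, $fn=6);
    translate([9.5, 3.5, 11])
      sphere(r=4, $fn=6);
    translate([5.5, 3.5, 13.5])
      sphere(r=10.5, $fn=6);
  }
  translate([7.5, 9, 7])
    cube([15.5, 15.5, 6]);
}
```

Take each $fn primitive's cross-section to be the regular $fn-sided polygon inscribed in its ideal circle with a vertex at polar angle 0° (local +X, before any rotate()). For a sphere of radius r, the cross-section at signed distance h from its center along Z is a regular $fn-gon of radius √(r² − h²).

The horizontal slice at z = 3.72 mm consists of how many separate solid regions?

2

At z = 3.72 mm: the sphere: section is a regular 6-gon, circumradius = √(r²−h²) = √(3.5²−0.22²) = 3.493; the sphere at (9.5, 3.5) is absent (|z−center|=7.280 > r=4); the sphere at (5.5, 3.5): section is a regular 6-gon, circumradius = √(r²−h²) = √(10.5²−9.78²) = 3.821; Merging all regions: the 2 present regions are separate (no shared area or edge), so areas and boundary lengths simply add and each stays a separate island — 2 connected regions; the cube at (7.5, 9) is absent (z outside [7, 13]); Subtracting the remaining from the first: none of the subtracted shapes is present at this height, so the result so far is unchanged — 2 connected regions. The result has 2 disconnected regions.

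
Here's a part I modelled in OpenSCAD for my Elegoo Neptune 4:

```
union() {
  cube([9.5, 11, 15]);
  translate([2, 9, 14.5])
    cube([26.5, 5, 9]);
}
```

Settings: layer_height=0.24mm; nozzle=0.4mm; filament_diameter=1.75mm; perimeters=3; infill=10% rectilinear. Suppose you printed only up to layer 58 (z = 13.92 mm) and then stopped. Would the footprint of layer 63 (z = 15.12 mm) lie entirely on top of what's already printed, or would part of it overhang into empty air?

part overhangs

Compare the two slices. At z = 13.92: the cube is present — its section is the full 9.5×11 rectangle (area 104.50 mm²); the cube at (2, 9) is not intersected at this z (z outside [14.5, 23.5]); Combining (union): only the 9.5×11 cube is present, so the union is just that shape — area = 104.50 mm². At z = 15.12: the cube does not reach this height (z outside [0, 15]); the cube at (2, 9) (footprint 26.5×5) is included at this height (area 132.50 mm²); Combining (union): only the 26.5×5 cube at (2, 9) is present, so the union is just that shape — area = 132.50 mm². Checking containment: at z = 15.12 the cross-section extends beyond the z = 13.92 cross-section by about 117.50 mm².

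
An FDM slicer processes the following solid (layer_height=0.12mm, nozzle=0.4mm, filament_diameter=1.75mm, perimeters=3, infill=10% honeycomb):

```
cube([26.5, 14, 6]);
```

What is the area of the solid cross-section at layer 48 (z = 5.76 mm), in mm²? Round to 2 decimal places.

At z = 5.76 mm: the cube is present — its section is the full 26.5×14 rectangle (area 371.00 mm²). Overall, the cross-section is a single solid region. Net area = 371.00 mm².

371.00 mm²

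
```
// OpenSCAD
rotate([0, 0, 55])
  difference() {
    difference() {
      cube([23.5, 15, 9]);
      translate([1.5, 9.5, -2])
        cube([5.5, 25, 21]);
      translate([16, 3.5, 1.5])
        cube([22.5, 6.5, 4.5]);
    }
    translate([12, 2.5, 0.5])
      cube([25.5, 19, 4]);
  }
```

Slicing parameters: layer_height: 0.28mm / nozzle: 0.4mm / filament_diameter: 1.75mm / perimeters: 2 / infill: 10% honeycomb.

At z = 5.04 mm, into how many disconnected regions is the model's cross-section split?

1

At z = 5.04 mm: the cube is present — its section is the full 23.5×15 rectangle; the cube at (1.5, 9.5) (footprint 5.5×25) is included at this height; the cube at (16, 3.5) (footprint 22.5×6.5) is included at this height; Subtracting the remaining from the first: starting from the 23.5×15 cube, the 5.5×25 cube at (1.5, 9.5) partially overlaps it — only the 30.25 mm² overlap (of its 137.50 mm²) is removed, clipping the outline; the 22.5×6.5 cube at (16, 3.5) partially overlaps it — only the 48.75 mm² overlap (of its 146.25 mm²) is removed, clipping the outline — 1 connected region; the cube at (12, 2.5) does not reach this height (z outside [0.5, 4.5]); After the difference (first − rest): none of the subtracted shapes is present at this height, so the result so far is unchanged — 1 connected region; (whole slice rotated 55° about Z — lengths, areas and connectivity unchanged). The result has 1 disconnected region.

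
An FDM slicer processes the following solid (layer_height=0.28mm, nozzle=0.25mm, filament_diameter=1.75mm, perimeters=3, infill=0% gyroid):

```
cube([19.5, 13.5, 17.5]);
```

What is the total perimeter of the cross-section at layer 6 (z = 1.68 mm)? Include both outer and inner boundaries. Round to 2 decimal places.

66.00 mm

At z = 1.68 mm: the cube (footprint 19.5×13.5) is included at this height (perimeter 66.00 mm). Overall, the cross-section is a single solid region. Total boundary length (outer) = 66.00 mm.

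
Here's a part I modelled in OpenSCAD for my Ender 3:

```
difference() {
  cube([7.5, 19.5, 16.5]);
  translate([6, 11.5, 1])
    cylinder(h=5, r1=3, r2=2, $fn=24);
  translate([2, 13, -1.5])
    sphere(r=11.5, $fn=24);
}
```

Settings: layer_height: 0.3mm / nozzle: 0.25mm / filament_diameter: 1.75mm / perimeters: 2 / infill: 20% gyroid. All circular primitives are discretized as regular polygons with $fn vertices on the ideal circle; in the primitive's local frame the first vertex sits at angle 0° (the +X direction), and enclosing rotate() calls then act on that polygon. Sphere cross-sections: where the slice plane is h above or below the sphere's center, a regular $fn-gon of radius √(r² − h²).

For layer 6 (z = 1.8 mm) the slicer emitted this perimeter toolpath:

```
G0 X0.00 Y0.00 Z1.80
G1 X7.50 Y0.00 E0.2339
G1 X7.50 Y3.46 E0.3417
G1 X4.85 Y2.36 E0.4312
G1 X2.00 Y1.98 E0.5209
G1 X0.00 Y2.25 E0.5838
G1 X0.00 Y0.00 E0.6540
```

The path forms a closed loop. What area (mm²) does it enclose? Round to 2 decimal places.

Apply the shoelace formula to the sequence of (X, Y) vertices; enclosed area = 18.13 mm².

18.13 mm²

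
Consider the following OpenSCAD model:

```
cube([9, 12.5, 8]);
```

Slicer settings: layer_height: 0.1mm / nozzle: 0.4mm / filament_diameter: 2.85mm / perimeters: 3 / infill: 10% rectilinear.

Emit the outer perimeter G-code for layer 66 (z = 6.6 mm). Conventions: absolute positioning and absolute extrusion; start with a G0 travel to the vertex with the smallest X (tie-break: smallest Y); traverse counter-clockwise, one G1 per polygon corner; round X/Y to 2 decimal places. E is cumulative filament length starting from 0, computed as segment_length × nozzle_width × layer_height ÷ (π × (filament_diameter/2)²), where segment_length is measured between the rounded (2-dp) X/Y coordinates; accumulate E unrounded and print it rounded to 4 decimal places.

G0 X0.00 Y0.00 Z6.60
G1 X9.00 Y0.00 E0.0564
G1 X9.00 Y12.50 E0.1348
G1 X0.00 Y12.50 E0.1912
G1 X0.00 Y0.00 E0.2696

At z = 6.6 mm: the cube is present — its section is the full 9×12.5 rectangle. The outline is a single polygon with 4 vertices. Extrusion per mm of travel: 0.4 × 0.1 / (π × 1.425²) = 0.006270. Accumulating E over each segment gives final E = 0.2696.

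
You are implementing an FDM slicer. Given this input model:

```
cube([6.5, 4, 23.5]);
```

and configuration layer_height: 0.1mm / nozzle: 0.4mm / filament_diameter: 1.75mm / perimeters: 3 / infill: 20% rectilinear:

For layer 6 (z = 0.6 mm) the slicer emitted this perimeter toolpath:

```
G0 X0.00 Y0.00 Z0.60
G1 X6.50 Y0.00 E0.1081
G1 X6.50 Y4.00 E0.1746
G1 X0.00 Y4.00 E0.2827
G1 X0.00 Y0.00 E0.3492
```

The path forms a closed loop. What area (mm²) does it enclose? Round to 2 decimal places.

Apply the shoelace formula to the sequence of (X, Y) vertices; enclosed area = 26.00 mm².

26.00 mm²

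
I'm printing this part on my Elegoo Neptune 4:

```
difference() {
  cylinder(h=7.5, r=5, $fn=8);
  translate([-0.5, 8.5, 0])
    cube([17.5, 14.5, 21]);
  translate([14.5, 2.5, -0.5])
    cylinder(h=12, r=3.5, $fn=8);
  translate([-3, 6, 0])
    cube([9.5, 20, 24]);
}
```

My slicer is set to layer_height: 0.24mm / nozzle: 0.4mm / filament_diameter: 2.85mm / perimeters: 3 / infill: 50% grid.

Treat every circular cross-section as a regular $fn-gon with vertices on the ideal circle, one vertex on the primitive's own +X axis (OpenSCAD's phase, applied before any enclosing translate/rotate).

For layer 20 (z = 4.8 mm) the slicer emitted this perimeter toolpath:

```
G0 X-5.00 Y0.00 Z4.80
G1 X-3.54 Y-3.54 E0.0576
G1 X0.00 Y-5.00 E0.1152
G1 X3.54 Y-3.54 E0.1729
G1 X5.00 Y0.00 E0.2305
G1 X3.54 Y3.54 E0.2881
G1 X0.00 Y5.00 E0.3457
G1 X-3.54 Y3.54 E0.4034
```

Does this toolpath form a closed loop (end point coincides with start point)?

no

Start point (G0): (-5.00, 0.00). End point (last G1): the path does not return to the start — open.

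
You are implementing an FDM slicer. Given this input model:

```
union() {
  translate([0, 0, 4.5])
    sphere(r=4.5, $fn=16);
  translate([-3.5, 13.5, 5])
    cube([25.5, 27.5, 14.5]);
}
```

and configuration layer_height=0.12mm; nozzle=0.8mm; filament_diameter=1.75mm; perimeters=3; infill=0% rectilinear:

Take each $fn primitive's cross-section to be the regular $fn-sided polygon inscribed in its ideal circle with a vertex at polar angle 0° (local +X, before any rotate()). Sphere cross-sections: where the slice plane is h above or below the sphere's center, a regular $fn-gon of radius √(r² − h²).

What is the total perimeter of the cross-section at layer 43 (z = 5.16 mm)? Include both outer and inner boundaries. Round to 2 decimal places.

At z = 5.16 mm: the r=4.5 sphere contributes a regular 16-gon of circumradius √(4.5²−0.66²) = 4.451 (perimeter = 2·16·4.451·sin(180°/16) = 27.79 mm); the cube at (-3.5, 13.5) is present — its section is the full 25.5×27.5 rectangle (perimeter 106.00 mm); Merging all regions: the 2 present regions are separate (no shared area or edge), so areas and boundary lengths simply add and each stays a separate island — boundary = 133.79 mm. Overall, the cross-section has 2 separate islands. Total boundary length (outer) = 133.79 mm.

133.79 mm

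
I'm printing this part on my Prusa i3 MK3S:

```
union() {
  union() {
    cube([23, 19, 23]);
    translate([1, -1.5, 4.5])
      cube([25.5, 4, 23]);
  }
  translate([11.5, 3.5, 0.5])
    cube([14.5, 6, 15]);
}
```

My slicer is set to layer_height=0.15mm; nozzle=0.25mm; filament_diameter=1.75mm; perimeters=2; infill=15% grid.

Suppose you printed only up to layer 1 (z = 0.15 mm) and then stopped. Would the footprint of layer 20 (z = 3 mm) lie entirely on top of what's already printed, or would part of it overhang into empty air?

part overhangs

Compare the two slices. At z = 0.15: the cube is present — its section is the full 23×19 rectangle (area 437.00 mm²); the cube at (1, -1.5) is absent (z outside [4.5, 27.5]); Combining (union): only the 23×19 cube is present, so the union is just that shape — area = 437.00 mm²; the cube at (11.5, 3.5) is not intersected at this z (z outside [0.5, 15.5]); Taking the union: only the result so far is present, so the union is just that shape — area = 437.00 mm². At z = 3: the 23×19 cube contributes its full rectangle (area 437.00 mm²); the cube at (1, -1.5) is not intersected at this z (z outside [4.5, 27.5]); Combining (union): only the 23×19 cube is present, so the union is just that shape — area = 437.00 mm²; the cube at (11.5, 3.5) is present — its section is the full 14.5×6 rectangle (area 87.00 mm²); Combining (union): the regions partially overlap — summed areas 524.00 mm² minus the doubly-counted overlap 69.00 mm² gives 455.00 mm² — area = 455.00 mm². Checking containment: at z = 3 the cross-section extends beyond the z = 0.15 cross-section by about 18.00 mm².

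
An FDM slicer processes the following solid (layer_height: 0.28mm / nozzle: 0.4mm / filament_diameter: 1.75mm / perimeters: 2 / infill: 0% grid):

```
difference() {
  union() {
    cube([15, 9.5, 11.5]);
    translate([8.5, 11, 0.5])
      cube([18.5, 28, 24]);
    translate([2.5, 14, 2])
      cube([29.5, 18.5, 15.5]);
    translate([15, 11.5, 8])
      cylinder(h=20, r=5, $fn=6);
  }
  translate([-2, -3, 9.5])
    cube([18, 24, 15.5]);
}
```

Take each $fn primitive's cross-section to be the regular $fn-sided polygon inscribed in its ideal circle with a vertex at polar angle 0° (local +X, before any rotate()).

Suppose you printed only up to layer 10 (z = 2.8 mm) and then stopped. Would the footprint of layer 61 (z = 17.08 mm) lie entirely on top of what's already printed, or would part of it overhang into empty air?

Compare the two slices. At z = 2.8: the cube is present — its section is the full 15×9.5 rectangle (area 142.50 mm²); the 18.5×28 cube at (8.5, 11) contributes its full rectangle (area 518.00 mm²); the cube at (2.5, 14) (footprint 29.5×18.5) is included at this height (area 545.75 mm²); the cylinder at (15, 11.5) does not reach this height (z outside [8, 28]); Merging all regions: the regions partially overlap — summed areas 1206.25 mm² minus the doubly-counted overlap 342.25 mm² gives 864.00 mm² — area = 864.00 mm²; the cube at (-2, -3) is not intersected at this z (z outside [9.5, 25]); Subtracting the remaining from the first: none of the subtracted shapes is present at this height, so the result so far is unchanged — area = 864.00 mm². At z = 17.08: the cube is absent (z outside [0, 11.5]); the cube at (8.5, 11) is present — its section is the full 18.5×28 rectangle (area 518.00 mm²); the 29.5×18.5 cube at (2.5, 14) contributes its full rectangle (area 545.75 mm²); the cylinder at (15, 11.5): section is a regular 6-gon, circumradius r=5 (area = (6/2)·5.000²·sin(360°/6) = 64.95 mm²); Merging all regions: the regions partially overlap — summed areas 1128.70 mm² minus the doubly-counted overlap 379.58 mm² gives 749.12 mm² — area = 749.12 mm²; the 18×24 cube at (-2, -3) contributes its full rectangle (area 432.00 mm²); Subtracting the remaining from the first: starting from that combined region (749.12 mm²), the 18×24 cube at (-2, -3) partially overlaps it — only the 134.64 mm² overlap (of its 432.00 mm²) is removed, clipping the outline — area = 614.48 mm². Checking containment: at z = 17.08 the cross-section extends beyond the z = 2.8 cross-section by about 9.98 mm².

part overhangs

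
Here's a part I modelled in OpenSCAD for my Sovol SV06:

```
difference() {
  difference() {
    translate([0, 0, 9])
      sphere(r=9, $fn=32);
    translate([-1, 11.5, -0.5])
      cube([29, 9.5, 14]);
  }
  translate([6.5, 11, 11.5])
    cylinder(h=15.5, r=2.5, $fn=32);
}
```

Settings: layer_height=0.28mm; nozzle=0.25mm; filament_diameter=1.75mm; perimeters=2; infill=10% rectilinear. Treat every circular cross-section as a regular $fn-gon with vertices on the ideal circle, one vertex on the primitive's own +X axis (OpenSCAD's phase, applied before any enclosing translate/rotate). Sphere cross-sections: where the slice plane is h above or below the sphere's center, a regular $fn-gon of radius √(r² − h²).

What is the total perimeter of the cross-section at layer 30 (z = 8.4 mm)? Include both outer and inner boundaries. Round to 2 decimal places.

56.33 mm

At z = 8.4 mm: the r=9 sphere slices to a regular 32-gon of circumradius 8.980 (√(r²−h²) with h=0.6 from center) (perimeter = 2·32·8.980·sin(180°/32) = 56.33 mm); the cube at (-1, 11.5) (footprint 29×9.5) is included at this height (perimeter 77.00 mm); After the difference (first − rest): starting from the r=9 sphere, the 29×9.5 cube at (-1, 11.5) misses the remaining region (no effect) — boundary = 56.33 mm; the cylinder at (6.5, 11) is absent (z outside [11.5, 27]); Taking the first minus the rest: none of the subtracted shapes is present at this height, so the result so far is unchanged — boundary = 56.33 mm. Overall, the cross-section is a single solid region. Total boundary length (outer) = 56.33 mm.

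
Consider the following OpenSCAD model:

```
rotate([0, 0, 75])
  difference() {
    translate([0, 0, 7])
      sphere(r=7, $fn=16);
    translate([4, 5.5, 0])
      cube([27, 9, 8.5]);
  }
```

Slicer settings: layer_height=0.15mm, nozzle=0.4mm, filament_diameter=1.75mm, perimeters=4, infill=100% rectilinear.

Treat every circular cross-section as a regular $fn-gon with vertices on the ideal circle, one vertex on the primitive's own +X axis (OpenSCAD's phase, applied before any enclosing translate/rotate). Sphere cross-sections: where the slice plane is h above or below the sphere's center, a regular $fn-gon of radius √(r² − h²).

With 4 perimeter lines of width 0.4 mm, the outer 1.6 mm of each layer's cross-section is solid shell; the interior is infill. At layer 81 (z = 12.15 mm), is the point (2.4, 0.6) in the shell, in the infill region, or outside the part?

At z = 12.15 mm: the r=7 sphere slices to a regular 16-gon of circumradius 4.741 (√(r²−h²) with h=5.15 from center); the cube at (4, 5.5) is not intersected at this z (z outside [0, 8.5]); Taking the first minus the rest: none of the subtracted shapes is present at this height, so the r=7 sphere is unchanged — 1 connected region; (whole slice rotated 75° about Z — lengths, areas and connectivity unchanged). Overall, the cross-section is a single solid region. Undo the 75° rotation: the query point maps to (1.201, -2.163) in the un-rotated model frame. The nearest boundary edge runs (1.81, -4.38)→(3.35, -3.35); distance from the point to it = 2.18 mm. The point is inside the cross-section and 2.18 mm from the nearest boundary — more than the 1.6 mm shell width (4 × 0.4), so it's in the infill interior.

infill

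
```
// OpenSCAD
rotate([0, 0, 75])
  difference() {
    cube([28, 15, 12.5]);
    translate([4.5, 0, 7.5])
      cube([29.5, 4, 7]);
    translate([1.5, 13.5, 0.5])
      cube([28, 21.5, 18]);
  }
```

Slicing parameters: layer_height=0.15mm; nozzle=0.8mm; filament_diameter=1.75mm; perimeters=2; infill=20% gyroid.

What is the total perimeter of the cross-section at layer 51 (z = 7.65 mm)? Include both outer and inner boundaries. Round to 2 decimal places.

86.00 mm

At z = 7.65 mm: the 28×15 cube contributes its full rectangle (perimeter 86.00 mm); the cube at (4.5, 0) is present — its section is the full 29.5×4 rectangle (perimeter 67.00 mm); the cube at (1.5, 13.5) (footprint 28×21.5) is included at this height (perimeter 99.00 mm); Subtracting the remaining from the first: starting from the 28×15 cube, the 29.5×4 cube at (4.5, 0) partially overlaps it — only the 94.00 mm² overlap (of its 118.00 mm²) is removed, clipping the outline; the 28×21.5 cube at (1.5, 13.5) partially overlaps it — only the 39.75 mm² overlap (of its 602.00 mm²) is removed, clipping the outline — boundary = 86.00 mm; (whole slice rotated 75° about Z — lengths, areas and connectivity unchanged). Overall, the cross-section is a single solid region. Total boundary length (outer) = 86.00 mm.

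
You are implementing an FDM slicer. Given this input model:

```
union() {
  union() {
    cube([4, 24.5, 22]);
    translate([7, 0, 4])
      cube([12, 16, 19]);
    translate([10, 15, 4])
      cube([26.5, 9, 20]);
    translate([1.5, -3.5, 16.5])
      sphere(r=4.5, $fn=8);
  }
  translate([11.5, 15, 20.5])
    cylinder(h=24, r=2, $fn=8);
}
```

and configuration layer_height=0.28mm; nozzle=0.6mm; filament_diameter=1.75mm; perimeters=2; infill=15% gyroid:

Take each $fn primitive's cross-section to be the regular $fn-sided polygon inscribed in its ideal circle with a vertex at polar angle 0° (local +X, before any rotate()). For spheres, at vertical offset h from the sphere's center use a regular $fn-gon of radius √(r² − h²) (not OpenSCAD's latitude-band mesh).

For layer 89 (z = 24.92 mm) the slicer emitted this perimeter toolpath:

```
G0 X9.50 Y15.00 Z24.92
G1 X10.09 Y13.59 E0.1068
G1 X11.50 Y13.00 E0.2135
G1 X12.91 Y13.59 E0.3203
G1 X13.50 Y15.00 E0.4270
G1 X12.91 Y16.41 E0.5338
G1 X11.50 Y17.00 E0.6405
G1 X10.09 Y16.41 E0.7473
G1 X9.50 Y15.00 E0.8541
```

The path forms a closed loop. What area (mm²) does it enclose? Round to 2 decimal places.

Apply the shoelace formula to the sequence of (X, Y) vertices; enclosed area = 11.28 mm².

11.28 mm²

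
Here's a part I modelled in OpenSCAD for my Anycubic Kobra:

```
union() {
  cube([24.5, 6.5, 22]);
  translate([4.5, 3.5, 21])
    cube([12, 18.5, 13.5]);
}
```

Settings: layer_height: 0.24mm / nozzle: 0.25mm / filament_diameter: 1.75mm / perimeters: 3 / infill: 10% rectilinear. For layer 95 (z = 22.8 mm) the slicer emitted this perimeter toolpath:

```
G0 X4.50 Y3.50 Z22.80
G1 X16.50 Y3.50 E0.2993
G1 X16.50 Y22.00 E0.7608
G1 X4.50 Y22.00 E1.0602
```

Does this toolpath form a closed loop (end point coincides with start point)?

Start point (G0): (4.50, 3.50). End point (last G1): the path does not return to the start — open.

no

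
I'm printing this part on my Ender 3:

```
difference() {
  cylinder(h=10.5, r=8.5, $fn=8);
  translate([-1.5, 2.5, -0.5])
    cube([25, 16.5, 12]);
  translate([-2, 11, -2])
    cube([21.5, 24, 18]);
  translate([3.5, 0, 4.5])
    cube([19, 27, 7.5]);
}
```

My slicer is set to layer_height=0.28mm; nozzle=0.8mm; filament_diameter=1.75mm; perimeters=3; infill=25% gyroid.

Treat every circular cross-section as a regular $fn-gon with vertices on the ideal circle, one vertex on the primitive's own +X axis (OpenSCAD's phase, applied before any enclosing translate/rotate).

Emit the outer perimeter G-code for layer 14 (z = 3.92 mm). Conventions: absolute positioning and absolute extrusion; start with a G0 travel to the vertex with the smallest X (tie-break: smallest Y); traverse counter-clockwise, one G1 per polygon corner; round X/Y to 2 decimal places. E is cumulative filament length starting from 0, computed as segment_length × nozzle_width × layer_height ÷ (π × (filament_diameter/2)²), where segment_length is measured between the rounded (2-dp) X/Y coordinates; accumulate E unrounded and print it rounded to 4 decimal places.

At z = 3.92 mm: the r=8.5 cylinder gives a regular 8-gon of circumradius 8.5 (constant along its height); the cube at (-1.5, 2.5) is present — its section is the full 25×16.5 rectangle; the 21.5×24 cube at (-2, 11) contributes its full rectangle; the cube at (3.5, 0) is absent (z outside [4.5, 12]); After the difference (first − rest): starting from the r=8.5 cylinder, the 25×16.5 cube at (-1.5, 2.5) partially overlaps it — only the 39.67 mm² overlap (of its 412.50 mm²) is removed, clipping the outline; the 21.5×24 cube at (-2, 11) misses the remaining region (no effect) — 1 connected region. The outline is a single polygon with 9 vertices. Extrusion per mm of travel: 0.8 × 0.28 / (π × 0.875²) = 0.093128. Accumulating E over each segment gives final E = 5.0715.

G0 X-8.50 Y0.00 Z3.92
G1 X-6.01 Y-6.01 E0.6058
G1 X0.00 Y-8.50 E1.2117
G1 X6.01 Y-6.01 E1.8175
G1 X8.50 Y0.00 E2.4233
G1 X7.46 Y2.50 E2.6755
G1 X-1.50 Y2.50 E3.5099
G1 X-1.50 Y7.88 E4.0110
G1 X-6.01 Y6.01 E4.4657
G1 X-8.50 Y0.00 E5.0715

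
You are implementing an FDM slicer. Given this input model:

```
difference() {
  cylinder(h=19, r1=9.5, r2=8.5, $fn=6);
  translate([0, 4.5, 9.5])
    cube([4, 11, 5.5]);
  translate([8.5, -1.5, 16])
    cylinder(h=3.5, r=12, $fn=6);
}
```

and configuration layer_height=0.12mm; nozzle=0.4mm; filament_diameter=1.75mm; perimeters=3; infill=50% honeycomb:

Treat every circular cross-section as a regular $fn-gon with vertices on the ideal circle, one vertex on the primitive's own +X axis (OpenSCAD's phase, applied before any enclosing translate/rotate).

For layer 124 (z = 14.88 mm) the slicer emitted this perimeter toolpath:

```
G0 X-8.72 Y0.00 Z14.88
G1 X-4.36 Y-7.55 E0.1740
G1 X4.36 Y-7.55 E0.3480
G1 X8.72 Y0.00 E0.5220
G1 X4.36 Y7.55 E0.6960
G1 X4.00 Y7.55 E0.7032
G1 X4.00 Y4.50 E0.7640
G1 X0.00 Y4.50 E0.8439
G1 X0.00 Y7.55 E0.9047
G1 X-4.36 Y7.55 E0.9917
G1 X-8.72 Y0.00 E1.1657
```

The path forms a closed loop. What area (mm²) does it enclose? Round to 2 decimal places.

Apply the shoelace formula to the sequence of (X, Y) vertices; enclosed area = 185.31 mm².

185.31 mm²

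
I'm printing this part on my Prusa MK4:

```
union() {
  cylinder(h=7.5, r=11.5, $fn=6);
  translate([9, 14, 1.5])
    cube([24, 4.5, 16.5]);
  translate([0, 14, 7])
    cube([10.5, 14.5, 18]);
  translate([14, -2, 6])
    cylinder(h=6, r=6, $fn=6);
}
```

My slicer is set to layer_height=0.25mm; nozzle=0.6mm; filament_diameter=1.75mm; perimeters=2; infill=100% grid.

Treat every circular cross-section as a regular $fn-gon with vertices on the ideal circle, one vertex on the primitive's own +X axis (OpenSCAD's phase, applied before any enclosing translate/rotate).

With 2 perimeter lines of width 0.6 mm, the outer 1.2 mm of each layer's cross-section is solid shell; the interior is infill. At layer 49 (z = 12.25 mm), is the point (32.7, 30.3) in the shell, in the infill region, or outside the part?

At z = 12.25 mm: the cylinder is not intersected at this z (z outside [0, 7.5]); the 24×4.5 cube at (9, 14) contributes its full rectangle; the cube at (0, 14) (footprint 10.5×14.5) is included at this height; the cylinder at (14, -2) is not intersected at this z (z outside [6, 12]); Combining (union): the regions partially overlap (shared area 6.75 mm²), so overlapping operands fuse into one piece — 1 connected region. Overall, the cross-section is a single solid region. The nearest boundary edge runs (10.50, 18.50)→(33.00, 18.50); distance from the point to it = 11.80 mm. The point is not inside any of the regions above, so it lies outside the cross-section (11.80 mm from the nearest boundary).

outside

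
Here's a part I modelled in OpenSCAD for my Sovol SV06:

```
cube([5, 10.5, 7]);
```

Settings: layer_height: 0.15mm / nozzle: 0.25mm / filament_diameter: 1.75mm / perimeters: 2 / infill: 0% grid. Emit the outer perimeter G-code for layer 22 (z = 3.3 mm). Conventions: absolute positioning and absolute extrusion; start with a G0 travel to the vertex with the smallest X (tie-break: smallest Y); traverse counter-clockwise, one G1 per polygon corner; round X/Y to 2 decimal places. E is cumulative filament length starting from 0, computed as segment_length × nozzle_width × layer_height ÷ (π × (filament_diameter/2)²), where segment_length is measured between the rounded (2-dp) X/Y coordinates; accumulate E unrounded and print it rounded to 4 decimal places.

At z = 3.3 mm: the cube (footprint 5×10.5) is included at this height. The outline is a single polygon with 4 vertices. Extrusion per mm of travel: 0.25 × 0.15 / (π × 0.875²) = 0.015591. Accumulating E over each segment gives final E = 0.4833.

G0 X0.00 Y0.00 Z3.30
G1 X5.00 Y0.00 E0.0780
G1 X5.00 Y10.50 E0.2417
G1 X0.00 Y10.50 E0.3196
G1 X0.00 Y0.00 E0.4833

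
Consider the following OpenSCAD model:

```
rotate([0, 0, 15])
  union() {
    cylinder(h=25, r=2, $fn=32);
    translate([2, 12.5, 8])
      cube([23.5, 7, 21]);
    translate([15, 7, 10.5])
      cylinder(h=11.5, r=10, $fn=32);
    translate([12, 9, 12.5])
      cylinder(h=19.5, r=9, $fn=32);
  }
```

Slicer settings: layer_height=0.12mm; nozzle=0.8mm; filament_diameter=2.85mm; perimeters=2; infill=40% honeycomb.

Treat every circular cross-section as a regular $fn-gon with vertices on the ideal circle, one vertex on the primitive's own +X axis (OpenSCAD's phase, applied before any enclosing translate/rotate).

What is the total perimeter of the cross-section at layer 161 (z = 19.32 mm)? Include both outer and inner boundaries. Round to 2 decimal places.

At z = 19.32 mm: the r=2 cylinder gives a regular 32-gon of circumradius 2 (constant along its height) (perimeter = 2·32·2.000·sin(180°/32) = 12.55 mm); the cube at (2, 12.5) is present — its section is the full 23.5×7 rectangle (perimeter 61.00 mm); the r=10 cylinder at (15, 7) contributes a regular 32-gon of circumradius 10 (perimeter = 2·32·10.000·sin(180°/32) = 62.73 mm); the r=9 cylinder at (12, 9) gives a regular 32-gon of circumradius 9 (constant along its height) (perimeter = 2·32·9.000·sin(180°/32) = 56.46 mm); Combining (union): the regions partially overlap (shared area 286.93 mm²), so the edge portions inside another operand are dropped and the merged outline is re-measured after clipping — boundary = 97.49 mm; (rotated 15° about Z; rotation is an isometry so areas/perimeters/island counts are preserved). Overall, the cross-section has 2 separate islands. Total boundary length (outer) = 97.49 mm.

97.49 mm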